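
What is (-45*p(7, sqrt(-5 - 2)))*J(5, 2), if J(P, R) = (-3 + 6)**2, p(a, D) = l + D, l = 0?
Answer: -405*I*sqrt(7) ≈ -1071.5*I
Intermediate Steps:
p(a, D) = D (p(a, D) = 0 + D = D)
J(P, R) = 9 (J(P, R) = 3**2 = 9)
(-45*p(7, sqrt(-5 - 2)))*J(5, 2) = -45*sqrt(-5 - 2)*9 = -45*I*sqrt(7)*9 = -405*I*sqrt(7)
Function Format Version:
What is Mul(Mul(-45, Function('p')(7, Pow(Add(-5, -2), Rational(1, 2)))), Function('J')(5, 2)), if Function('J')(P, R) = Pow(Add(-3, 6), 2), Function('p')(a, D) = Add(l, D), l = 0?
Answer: Mul(-405, I, Pow(7, Rational(1, 2))) ≈ Mul(-1071.5, I)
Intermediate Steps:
Function('p')(a, D) = D (Function('p')(a, D) = Add(0, D) = D)
Function('J')(P, R) = 9 (Function('J')(P, R) = Pow(3, 2) = 9)
Mul(Mul(-45, Function('p')(7, Pow(Add(-5, -2), Rational(1, 2)))), Function('J')(5, 2)) = Mul(Mul(-45, Pow(Add(-5, -2), Rational(1, 2))), 9) = Mul(Mul(-45, Pow(-7, Rational(1, 2))), 9) = Mul(Mul(-45, Mul(I, Pow(7, Rational(1, 2)))), 9) = Mul(Mul(-45, I, Pow(7, Rational(1, 2))), 9) = Mul(-405, I, Pow(7, Rational(1, 2)))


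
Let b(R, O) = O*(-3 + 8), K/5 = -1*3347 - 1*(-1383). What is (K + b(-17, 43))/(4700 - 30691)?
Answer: 9605/25991 ≈ 0.36955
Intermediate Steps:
K = -9820 (K = 5*(-1*3347 - 1*(-1383)) = 5*(-3347 + 1383) = 5*(-1964) = -9820)
b(R, O) = 5*O (b(R, O) = O*5 = 5*O)
(K + b(-17, 43))/(4700 - 30691) = (-9820 + 5*43)/(4700 - 30691) = (-9820 + 215)/(-25991) = -9605*(-1/25991) = 9605/25991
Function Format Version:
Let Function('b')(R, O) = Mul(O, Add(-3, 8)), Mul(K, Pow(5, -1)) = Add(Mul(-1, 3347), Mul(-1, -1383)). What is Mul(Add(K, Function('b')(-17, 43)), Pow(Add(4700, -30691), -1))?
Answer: Rational(9605, 25991) ≈ 0.36955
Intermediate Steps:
K = -9820 (K = Mul(5, Add(Mul(-1, 3347), Mul(-1, -1383))) = Mul(5, Add(-3347, 1383)) = Mul(5, -1964) = -9820)
Function('b')(R, O) = Mul(5, O) (Function('b')(R, O) = Mul(O, 5) = Mul(5, O))
Mul(Add(K, Function('b')(-17, 43)), Pow(Add(4700, -30691), -1)) = Mul(Add(-9820, Mul(5, 43)), Pow(Add(4700, -30691), -1)) = Mul(Add(-9820, 215), Pow(-25991, -1)) = Mul(-9605, Rational(-1, 25991)) = Rational(9605, 25991)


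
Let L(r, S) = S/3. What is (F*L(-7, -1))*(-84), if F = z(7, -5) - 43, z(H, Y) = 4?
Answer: -1092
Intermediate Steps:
L(r, S) = S/3 (L(r, S) = S*(⅓) = S/3)
F = -39 (F = 4 - 43 = -39)
(F*L(-7, -1))*(-84) = -13*(-1)*(-84) = -39*(-⅓)*(-84) = 13*(-84) = -1092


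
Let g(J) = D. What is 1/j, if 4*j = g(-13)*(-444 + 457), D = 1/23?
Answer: 92/13 ≈ 7.0769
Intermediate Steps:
D = 1/23 ≈ 0.043478
g(J) = 1/23
j = 13/92 (j = ((-444 + 457)/23)/4 = ((1/23)*13)/4 = (¼)*(13/23) = 13/92 ≈ 0.14130)
1/j = 1/(13/92) = 92/13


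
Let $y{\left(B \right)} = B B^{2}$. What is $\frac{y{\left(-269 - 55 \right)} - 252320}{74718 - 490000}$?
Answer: $\frac{17132272}{207641} \approx 82.509$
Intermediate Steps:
$y{\left(B \right)} = B^{3}$
$\frac{y{\left(-269 - 55 \right)} - 252320}{74718 - 490000} = \frac{\left(-269 - 55\right)^{3} - 252320}{74718 - 490000} = \frac{\left(-269 - 55\right)^{3} - 252320}{-415282} = \left(\left(-324\right)^{3} - 252320\right) \left(- \frac{1}{415282}\right) = \left(-34012224 - 252320\right) \left(- \frac{1}{415282}\right) = \left(-34264544\right) \left(- \frac{1}{415282}\right) = \frac{17132272}{207641}$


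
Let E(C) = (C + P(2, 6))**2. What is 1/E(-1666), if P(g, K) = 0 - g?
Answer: 1/2782224 ≈ 3.5942e-7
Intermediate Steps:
P(g, K) = -g
E(C) = (-2 + C)**2 (E(C) = (C - 1*2)**2 = (C - 2)**2 = (-2 + C)**2)
1/E(-1666) = 1/((-2 - 1666)**2) = 1/((-1668)**2) = 1/2782224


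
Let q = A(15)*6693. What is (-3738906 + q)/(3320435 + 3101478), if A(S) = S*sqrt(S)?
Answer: -3738906/6421913 + 100395*sqrt(15)/6421913 ≈ -0.52166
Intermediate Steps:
A(S) = S**(3/2)
q = 100395*sqrt(15) (q = 15**(3/2)*6693 = (15*sqrt(15))*6693 = 100395*sqrt(15) ≈ 3.8883e+5)
(-3738906 + q)/(3320435 + 3101478) = (-3738906 + 100395*sqrt(15))/(3320435 + 3101478) = (-3738906 + 100395*sqrt(15))/6421913 = (-3738906 + 100395*sqrt(15))*(1/6421913) = -3738906/6421913 + 100395*sqrt(15)/6421913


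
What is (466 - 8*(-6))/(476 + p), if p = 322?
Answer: 257/399 ≈ 0.64411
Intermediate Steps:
(466 - 8*(-6))/(476 + p) = (466 - 8*(-6))/(476 + 322) = (466 + 48)/798 = 514*(1/798) = 257/399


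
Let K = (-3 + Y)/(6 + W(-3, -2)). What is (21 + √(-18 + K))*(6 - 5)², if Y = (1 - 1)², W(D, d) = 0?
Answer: 21 + I*√74/2 ≈ 21.0 + 4.3012*I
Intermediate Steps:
Y = 0 (Y = 0² = 0)
K = -½ (K = (-3 + 0)/(6 + 0) = -3/6 = -3*⅙ = -½ ≈ -0.50000)
(21 + √(-18 + K))*(6 - 5)² = (21 + √(-18 - ½))*(6 - 5)² = (21 + √(-37/2))*1² = (21 + I*√74/2)*1 = 21 + I*√74/2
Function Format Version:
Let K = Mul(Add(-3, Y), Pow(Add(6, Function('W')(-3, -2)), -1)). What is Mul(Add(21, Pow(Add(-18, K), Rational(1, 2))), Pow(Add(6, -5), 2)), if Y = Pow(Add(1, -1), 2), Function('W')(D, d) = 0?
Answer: Add(21, Mul(Rational(1, 2), I, Pow(74, Rational(1, 2)))) ≈ Add(21.000, Mul(4.3012, I))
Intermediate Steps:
Y = 0 (Y = Pow(0, 2) = 0)
K = Rational(-1, 2) (K = Mul(Add(-3, 0), Pow(Add(6, 0), -1)) = Mul(-3, Pow(6, -1)) = Mul(-3, Rational(1, 6)) = Rational(-1, 2) ≈ -0.50000)
Mul(Add(21, Pow(Add(-18, K), Rational(1, 2))), Pow(Add(6, -5), 2)) = Mul(Add(21, Pow(Add(-18, Rational(-1, 2)), Rational(1, 2))), Pow(Add(6, -5), 2)) = Mul(Add(21, Pow(Rational(-37, 2), Rational(1, 2))), Pow(1, 2)) = Mul(Add(21, Mul(Rational(1, 2), I, Pow(74, Rational(1, 2)))), 1) = Add(21, Mul(Rational(1, 2), I, Pow(74, Rational(1, 2))))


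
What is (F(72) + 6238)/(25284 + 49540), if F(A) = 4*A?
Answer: 3263/37412 ≈ 0.087218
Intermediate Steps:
(F(72) + 6238)/(25284 + 49540) = (4*72 + 6238)/(25284 + 49540) = (288 + 6238)/74824 = 6526*(1/74824) = 3263/37412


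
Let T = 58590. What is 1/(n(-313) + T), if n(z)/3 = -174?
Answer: 1/58068 ≈ 1.7221e-5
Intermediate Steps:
n(z) = -522 (n(z) = 3*(-174) = -522)
1/(n(-313) + T) = 1/(-522 + 58590) = 1/58068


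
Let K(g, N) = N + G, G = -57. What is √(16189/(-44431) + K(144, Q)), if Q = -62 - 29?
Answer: I*√292888130087/44431 ≈ 12.18*I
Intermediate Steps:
Q = -91
K(g, N) = -57 + N (K(g, N) = N - 57 = -57 + N)
√(16189/(-44431) + K(144, Q)) = √(16189/(-44431) + (-57 - 91)) = √(16189*(-1/44431) - 148) = √(-16189/44431 - 148) = √(-6591977/44431) = I*√292888130087/44431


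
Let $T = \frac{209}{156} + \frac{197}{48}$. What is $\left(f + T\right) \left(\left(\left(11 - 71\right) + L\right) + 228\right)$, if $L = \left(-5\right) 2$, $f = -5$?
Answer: $\frac{21883}{312} \approx 70.138$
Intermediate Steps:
$L = -10$
$T = \frac{3397}{624}$ ($T = 209 \cdot \frac{1}{156} + 197 \cdot \frac{1}{48} = \frac{209}{156} + \frac{197}{48} = \frac{3397}{624} \approx 5.4439$)
$\left(f + T\right) \left(\left(\left(11 - 71\right) + L\right) + 228\right) = \left(-5 + \frac{3397}{624}\right) \left(\left(\left(11 - 71\right) - 10\right) + 228\right) = \frac{277 \left(\left(-60 - 10\right) + 228\right)}{624} = \frac{277 \left(-70 + 228\right)}{624} = \frac{277}{624} \cdot 158 = \frac{21883}{312}$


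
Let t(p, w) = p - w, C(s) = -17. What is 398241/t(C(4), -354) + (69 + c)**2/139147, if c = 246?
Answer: 55447479252/46892539 ≈ 1182.4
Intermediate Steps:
398241/t(C(4), -354) + (69 + c)**2/139147 = 398241/(-17 - 1*(-354)) + (69 + 246)**2/139147 = 398241/(-17 + 354) + 315**2*(1/139147) = 398241/337 + 99225*(1/139147) = 398241*(1/337) + 99225/139147 = 398241/337 + 99225/139147 = 55447479252/46892539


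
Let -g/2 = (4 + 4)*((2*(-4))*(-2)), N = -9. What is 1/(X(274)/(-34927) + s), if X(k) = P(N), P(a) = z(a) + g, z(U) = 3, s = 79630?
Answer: 34927/2781237263 ≈ 1.2558e-5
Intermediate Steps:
g = -256 (g = -2*(4 + 4)*(2*(-4))*(-2) = -16*(-8*(-2)) = -16*16 = -2*128 = -256)
P(a) = -253 (P(a) = 3 - 256 = -253)
X(k) = -253
1/(X(274)/(-34927) + s) = 1/(-253/(-34927) + 79630) = 1/(-253*(-1/34927) + 79630) = 1/(253/34927 + 79630) = 1/(2781237263/34927) = 34927/2781237263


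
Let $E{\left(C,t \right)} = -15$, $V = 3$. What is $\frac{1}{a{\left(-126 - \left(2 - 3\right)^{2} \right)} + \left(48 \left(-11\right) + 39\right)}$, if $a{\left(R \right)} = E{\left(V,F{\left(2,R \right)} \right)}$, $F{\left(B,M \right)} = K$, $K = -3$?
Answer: $- \frac{1}{504} \approx -0.0019841$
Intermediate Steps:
$F{\left(B,M \right)} = -3$
$a{\left(R \right)} = -15$
$\frac{1}{a{\left(-126 - \left(2 - 3\right)^{2} \right)} + \left(48 \left(-11\right) + 39\right)} = \frac{1}{-15 + \left(48 \left(-11\right) + 39\right)} = \frac{1}{-15 + \left(-528 + 39\right)} = \frac{1}{-15 - 489} = \frac{1}{-504} = - \frac{1}{504}$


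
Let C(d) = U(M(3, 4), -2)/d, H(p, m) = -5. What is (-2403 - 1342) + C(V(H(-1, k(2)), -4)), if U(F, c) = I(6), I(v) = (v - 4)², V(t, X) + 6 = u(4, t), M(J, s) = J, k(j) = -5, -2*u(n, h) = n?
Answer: -7491/2 ≈ -3745.5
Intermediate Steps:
u(n, h) = -n/2
V(t, X) = -8 (V(t, X) = -6 - ½*4 = -6 - 2 = -8)
I(v) = (-4 + v)²
U(F, c) = 4 (U(F, c) = (-4 + 6)² = 2² = 4)
C(d) = 4/d
(-2403 - 1342) + C(V(H(-1, k(2)), -4)) = (-2403 - 1342) + 4/(-8) = -3745 + 4*(-⅛) = -3745 - ½ = -7491/2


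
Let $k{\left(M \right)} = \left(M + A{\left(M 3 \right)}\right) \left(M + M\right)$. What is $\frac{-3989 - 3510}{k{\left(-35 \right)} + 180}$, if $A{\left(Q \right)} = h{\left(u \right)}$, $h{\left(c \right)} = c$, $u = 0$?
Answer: $- \frac{7499}{2630} \approx -2.8513$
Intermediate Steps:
$A{\left(Q \right)} = 0$
$k{\left(M \right)} = 2 M^{2}$ ($k{\left(M \right)} = \left(M + 0\right) \left(M + M\right) = M 2 M = 2 M^{2}$)
$\frac{-3989 - 3510}{k{\left(-35 \right)} + 180} = \frac{-3989 - 3510}{2 \left(-35\right)^{2} + 180} = - \frac{7499}{2 \cdot 1225 + 180} = - \frac{7499}{2450 + 180} = - \frac{7499}{2630}$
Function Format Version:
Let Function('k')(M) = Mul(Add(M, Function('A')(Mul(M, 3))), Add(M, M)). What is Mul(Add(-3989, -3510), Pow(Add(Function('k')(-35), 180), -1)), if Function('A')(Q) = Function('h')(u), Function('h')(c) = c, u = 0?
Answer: Rational(-7499, 2630) ≈ -2.8513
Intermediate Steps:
Function('A')(Q) = 0
Function('k')(M) = Mul(2, Pow(M, 2)) (Function('k')(M) = Mul(Add(M, 0), Add(M, M)) = Mul(M, Mul(2, M)) = Mul(2, Pow(M, 2)))
Mul(Add(-3989, -3510), Pow(Add(Function('k')(-35), 180), -1)) = Mul(Add(-3989, -3510), Pow(Add(Mul(2, Pow(-35, 2)), 180), -1)) = Mul(-7499, Pow(Add(Mul(2, 1225), 180), -1)) = Mul(-7499, Pow(Add(2450, 180), -1)) = Mul(-7499, Pow(2630, -1)) = Mul(-7499, Rational(1, 2630)) = Rational(-7499, 2630)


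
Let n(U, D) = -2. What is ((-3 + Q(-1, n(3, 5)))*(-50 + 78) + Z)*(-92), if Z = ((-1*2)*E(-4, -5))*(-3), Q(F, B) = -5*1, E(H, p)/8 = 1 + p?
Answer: 38272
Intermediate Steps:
E(H, p) = 8 + 8*p (E(H, p) = 8*(1 + p) = 8 + 8*p)
Q(F, B) = -5
Z = -192 (Z = ((-1*2)*(8 + 8*(-5)))*(-3) = -2*(8 - 40)*(-3) = -2*(-32)*(-3) = 64*(-3) = -192)
((-3 + Q(-1, n(3, 5)))*(-50 + 78) + Z)*(-92) = ((-3 - 5)*(-50 + 78) - 192)*(-92) = (-8*28 - 192)*(-92) = (-224 - 192)*(-92) = -416*(-92) = 38272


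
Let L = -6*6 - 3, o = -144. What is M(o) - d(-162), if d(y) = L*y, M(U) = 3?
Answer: -6315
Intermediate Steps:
L = -39 (L = -36 - 3 = -39)
d(y) = -39*y
M(o) - d(-162) = 3 - (-39)*(-162) = 3 - 1*6318 = 3 - 6318 = -6315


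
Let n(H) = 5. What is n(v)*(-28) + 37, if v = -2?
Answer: -103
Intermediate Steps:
n(v)*(-28) + 37 = 5*(-28) + 37 = -140 + 37 = -103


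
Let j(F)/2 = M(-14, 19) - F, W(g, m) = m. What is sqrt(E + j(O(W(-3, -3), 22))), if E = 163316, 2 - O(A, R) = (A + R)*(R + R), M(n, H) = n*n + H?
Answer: sqrt(165414) ≈ 406.71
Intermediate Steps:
M(n, H) = H + n**2 (M(n, H) = n**2 + H = H + n**2)
O(A, R) = 2 - 2*R*(A + R) (O(A, R) = 2 - (A + R)*(R + R) = 2 - (A + R)*2*R = 2 - 2*R*(A + R))
j(F) = 430 - 2*F (j(F) = 2*((19 + (-14)**2) - F) = 2*((19 + 196) - F) = 2*(215 - F) = 430 - 2*F)
sqrt(E + j(O(W(-3, -3), 22))) = sqrt(163316 + (430 - 2*(2 - 2*22**2 - 2*(-3)*22))) = sqrt(163316 + (430 - 2*(2 - 2*484 + 132))) = sqrt(163316 + (430 - 2*(2 - 968 + 132))) = sqrt(163316 + (430 - 2*(-834))) = sqrt(163316 + (430 + 1668)) = sqrt(163316 + 2098) = sqrt(165414)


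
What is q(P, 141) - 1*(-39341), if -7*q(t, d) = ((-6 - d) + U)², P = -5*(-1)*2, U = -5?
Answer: 252283/7 ≈ 36040.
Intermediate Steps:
P = 10 (P = 5*2 = 10)
q(t, d) = -(-11 - d)²/7 (q(t, d) = -((-6 - d) - 5)²/7 = -(-11 - d)²/7)
q(P, 141) - 1*(-39341) = -(11 + 141)²/7 - 1*(-39341) = -⅐*152² + 39341 = -⅐*23104 + 39341 = -23104/7 + 39341 = 252283/7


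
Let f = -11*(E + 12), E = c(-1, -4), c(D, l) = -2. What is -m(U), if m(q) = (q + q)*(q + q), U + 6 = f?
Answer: -53824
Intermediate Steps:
E = -2
f = -110 (f = -11*(-2 + 12) = -11*10 = -110)
U = -116 (U = -6 - 110 = -116)
m(q) = 4*q² (m(q) = (2*q)*(2*q) = 4*q²)
-m(U) = -4*(-116)² = -4*13456 = -1*53824 = -53824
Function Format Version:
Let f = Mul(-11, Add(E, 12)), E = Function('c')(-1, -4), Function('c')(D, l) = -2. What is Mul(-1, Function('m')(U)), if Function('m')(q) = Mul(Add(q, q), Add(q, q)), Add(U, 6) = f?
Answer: -53824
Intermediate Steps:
E = -2
f = -110 (f = Mul(-11, Add(-2, 12)) = Mul(-11, 10) = -110)
U = -116 (U = Add(-6, -110) = -116)
Function('m')(q) = Mul(4, Pow(q, 2)) (Function('m')(q) = Mul(Mul(2, q), Mul(2, q)) = Mul(4, Pow(q, 2)))
Mul(-1, Function('m')(U)) = Mul(-1, Mul(4, Pow(-116, 2))) = Mul(-1, Mul(4, 13456)) = Mul(-1, 53824) = -53824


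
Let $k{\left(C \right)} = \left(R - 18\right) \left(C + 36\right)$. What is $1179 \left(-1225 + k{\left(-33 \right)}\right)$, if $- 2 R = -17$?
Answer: $- \frac{2955753}{2} \approx -1.4779 \cdot 10^{6}$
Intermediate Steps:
$R = \frac{17}{2}$ ($R = \left(- \frac{1}{2}\right) \left(-17\right) = \frac{17}{2} \approx 8.5$)
$k{\left(C \right)} = -342 - \frac{19 C}{2}$ ($k{\left(C \right)} = \left(\frac{17}{2} - 18\right) \left(C + 36\right) = - \frac{19 \left(36 + C\right)}{2} = -342 - \frac{19 C}{2}$)
$1179 \left(-1225 + k{\left(-33 \right)}\right) = 1179 \left(-1225 - \frac{57}{2}\right) = 1179 \left(- \frac{2507}{2}\right) = - \frac{2955753}{2}$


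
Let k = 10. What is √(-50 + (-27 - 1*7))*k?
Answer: 20*I*√21 ≈ 91.651*I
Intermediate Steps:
√(-50 + (-27 - 1*7))*k = √(-50 + (-27 - 1*7))*10 = √(-50 + (-27 - 7))*10 = √(-50 - 34)*10 = √(-84)*10 = (2*I*√21)*10 = 20*I*√21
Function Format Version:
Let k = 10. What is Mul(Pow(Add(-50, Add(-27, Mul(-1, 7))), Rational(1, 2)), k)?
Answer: Mul(20, I, Pow(21, Rational(1, 2))) ≈ Mul(91.651, I)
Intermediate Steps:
Mul(Pow(Add(-50, Add(-27, Mul(-1, 7))), Rational(1, 2)), k) = Mul(Pow(Add(-50, Add(-27, Mul(-1, 7))), Rational(1, 2)), 10) = Mul(Pow(Add(-50, Add(-27, -7)), Rational(1, 2)), 10) = Mul(Pow(Add(-50, -34), Rational(1, 2)), 10) = Mul(Pow(-84, Rational(1, 2)), 10) = Mul(Mul(2, I, Pow(21, Rational(1, 2))), 10) = Mul(20, I, Pow(21, Rational(1, 2)))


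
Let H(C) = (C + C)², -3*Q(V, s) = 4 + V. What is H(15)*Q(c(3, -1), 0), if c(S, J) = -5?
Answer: 300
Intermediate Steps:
Q(V, s) = -4/3 - V/3 (Q(V, s) = -(4 + V)/3 = -4/3 - V/3)
H(C) = 4*C² (H(C) = (2*C)² = 4*C²)
H(15)*Q(c(3, -1), 0) = (4*15²)*(-4/3 - ⅓*(-5)) = (4*225)*(-4/3 + 5/3) = 900*(⅓) = 300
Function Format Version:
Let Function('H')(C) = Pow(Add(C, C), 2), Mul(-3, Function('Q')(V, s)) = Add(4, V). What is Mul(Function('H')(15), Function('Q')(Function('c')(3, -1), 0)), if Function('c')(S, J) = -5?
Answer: 300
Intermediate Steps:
Function('Q')(V, s) = Add(Rational(-4, 3), Mul(Rational(-1, 3), V)) (Function('Q')(V, s) = Mul(Rational(-1, 3), Add(4, V)) = Add(Rational(-4, 3), Mul(Rational(-1, 3), V)))
Function('H')(C) = Mul(4, Pow(C, 2)) (Function('H')(C) = Pow(Mul(2, C), 2) = Mul(4, Pow(C, 2)))
Mul(Function('H')(15), Function('Q')(Function('c')(3, -1), 0)) = Mul(Mul(4, Pow(15, 2)), Add(Rational(-4, 3), Mul(Rational(-1, 3), -5))) = Mul(Mul(4, 225), Add(Rational(-4, 3), Rational(5, 3))) = Mul(900, Rational(1, 3)) = 300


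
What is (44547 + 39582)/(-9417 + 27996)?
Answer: 28043/6193 ≈ 4.5282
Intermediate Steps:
(44547 + 39582)/(-9417 + 27996) = 84129/18579 = 84129*(1/18579) = 28043/6193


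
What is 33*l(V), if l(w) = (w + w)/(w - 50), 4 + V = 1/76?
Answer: 1818/373 ≈ 4.8740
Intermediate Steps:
V = -303/76 (V = -4 + 1/76 = -303/76 ≈ -3.9868)
l(w) = 2*w/(-50 + w) (l(w) = (2*w)/(-50 + w) = 2*w/(-50 + w))
33*l(V) = 33*(2*(-303/76)/(-50 - 303/76)) = 33*(2*(-303/76)/(-4103/76)) = 33*(2*(-303/76)*(-76/4103)) = 33*(606/4103) = 1818/373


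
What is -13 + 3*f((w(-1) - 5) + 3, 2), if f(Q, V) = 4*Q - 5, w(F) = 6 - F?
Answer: 32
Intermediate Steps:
f(Q, V) = -5 + 4*Q
-13 + 3*f((w(-1) - 5) + 3, 2) = -13 + 3*(-5 + 4*(((6 - 1*(-1)) - 5) + 3)) = -13 + 3*(-5 + 4*(((6 + 1) - 5) + 3)) = -13 + 3*(-5 + 4*((7 - 5) + 3)) = -13 + 3*(-5 + 4*(2 + 3)) = -13 + 3*(-5 + 4*5) = -13 + 3*(-5 + 20) = -13 + 3*15 = -13 + 45 = 32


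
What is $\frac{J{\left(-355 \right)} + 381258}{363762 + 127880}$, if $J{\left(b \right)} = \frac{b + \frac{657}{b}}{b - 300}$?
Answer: $\frac{44326071566}{57159528025} \approx 0.77548$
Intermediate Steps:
$J{\left(b \right)} = \frac{b + \frac{657}{b}}{-300 + b}$
$\frac{J{\left(-355 \right)} + 381258}{363762 + 127880} = \frac{\frac{657 + \left(-355\right)^{2}}{\left(-355\right) \left(-300 - 355\right)} + 381258}{363762 + 127880} = \frac{- \frac{657 + 126025}{355 \left(-655\right)} + 381258}{491642} = \left(\left(- \frac{1}{355}\right) \left(- \frac{1}{655}\right) 126682 + 381258\right) \frac{1}{491642} = \left(\frac{126682}{232525} + 381258\right) \frac{1}{491642} = \frac{88652143132}{232525} \cdot \frac{1}{491642} = \frac{44326071566}{57159528025}$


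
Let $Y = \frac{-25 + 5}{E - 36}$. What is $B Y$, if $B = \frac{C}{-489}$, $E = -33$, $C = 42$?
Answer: $- \frac{280}{11247} \approx -0.024896$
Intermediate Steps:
$Y = \frac{20}{69}$ ($Y = \frac{-25 + 5}{-33 - 36} = - \frac{20}{-69} = \left(-20\right) \left(- \frac{1}{69}\right) = \frac{20}{69} \approx 0.28986$)
$B = - \frac{14}{163}$ ($B = \frac{42}{-489} = 42 \left(- \frac{1}{489}\right) = - \frac{14}{163} \approx -0.08589$)
$B Y = \left(- \frac{14}{163}\right) \frac{20}{69} = - \frac{280}{11247}$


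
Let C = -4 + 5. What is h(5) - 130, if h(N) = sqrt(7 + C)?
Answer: -130 + 2*sqrt(2) ≈ -127.17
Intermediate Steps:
C = 1
h(N) = 2*sqrt(2) (h(N) = sqrt(7 + 1) = sqrt(8) = 2*sqrt(2))
h(5) - 130 = 2*sqrt(2) - 130 = -130 + 2*sqrt(2)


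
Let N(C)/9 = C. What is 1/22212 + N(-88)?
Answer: -17591903/22212 ≈ -792.00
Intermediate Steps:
N(C) = 9*C
1/22212 + N(-88) = 1/22212 + 9*(-88) = 1/22212 - 792 = -17591903/22212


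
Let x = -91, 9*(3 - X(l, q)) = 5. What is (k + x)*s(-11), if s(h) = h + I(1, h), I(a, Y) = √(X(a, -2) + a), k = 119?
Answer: -308 + 28*√31/3 ≈ -256.03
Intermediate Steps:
X(l, q) = 22/9 (X(l, q) = 3 - ⅑*5 = 3 - 5/9 = 22/9)
I(a, Y) = √(22/9 + a)
s(h) = h + √31/3 (s(h) = h + √(22 + 9*1)/3 = h + √(22 + 9)/3 = h + √31/3)
(k + x)*s(-11) = (119 - 91)*(-11 + √31/3) = 28*(-11 + √31/3) = -308 + 28*√31/3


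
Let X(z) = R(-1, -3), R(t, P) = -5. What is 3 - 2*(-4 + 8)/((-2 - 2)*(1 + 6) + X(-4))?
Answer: 107/33 ≈ 3.2424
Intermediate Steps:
X(z) = -5
3 - 2*(-4 + 8)/((-2 - 2)*(1 + 6) + X(-4)) = 3 - 2*(-4 + 8)/((-2 - 2)*(1 + 6) - 5) = 3 - 8/(-4*7 - 5) = 3 - 8/(-28 - 5) = 3 - 8/(-33) = 3 - 8*(-1)/33 = 3 - 2*(-4/33) = 3 + 8/33 = 107/33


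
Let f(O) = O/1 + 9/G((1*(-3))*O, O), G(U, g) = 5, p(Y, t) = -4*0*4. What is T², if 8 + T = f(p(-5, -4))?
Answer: 961/25 ≈ 38.440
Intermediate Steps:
p(Y, t) = 0 (p(Y, t) = 0*4 = 0)
f(O) = 9/5 + O (f(O) = O/1 + 9/5 = O*1 + 9*(⅕) = O + 9/5 = 9/5 + O)
T = -31/5 (T = -8 + (9/5 + 0) = -8 + 9/5 = -31/5 ≈ -6.2000)
T² = (-31/5)² = 961/25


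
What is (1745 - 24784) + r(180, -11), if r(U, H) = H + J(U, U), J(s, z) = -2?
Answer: -23052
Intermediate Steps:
r(U, H) = -2 + H (r(U, H) = H - 2 = -2 + H)
(1745 - 24784) + r(180, -11) = (1745 - 24784) + (-2 - 11) = -23039 - 13 = -23052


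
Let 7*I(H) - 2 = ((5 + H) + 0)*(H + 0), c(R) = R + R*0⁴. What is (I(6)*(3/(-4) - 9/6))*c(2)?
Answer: -306/7 ≈ -43.714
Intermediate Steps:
c(R) = R (c(R) = R + R*0 = R + 0 = R)
I(H) = 2/7 + H*(5 + H)/7 (I(H) = 2/7 + (((5 + H) + 0)*(H + 0))/7 = 2/7 + ((5 + H)*H)/7 = 2/7 + (H*(5 + H))/7 = 2/7 + H*(5 + H)/7)
(I(6)*(3/(-4) - 9/6))*c(2) = ((2/7 + (⅐)*6² + (5/7)*6)*(3/(-4) - 9/6))*2 = ((2/7 + (⅐)*36 + 30/7)*(3*(-¼) - 9*⅙))*2 = ((2/7 + 36/7 + 30/7)*(-¾ - 3/2))*2 = ((68/7)*(-9/4))*2 = -153/7*2 = -306/7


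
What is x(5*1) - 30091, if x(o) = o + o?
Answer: -30081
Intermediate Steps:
x(o) = 2*o
x(5*1) - 30091 = 2*(5*1) - 30091 = 2*5 - 30091 = 10 - 30091 = -30081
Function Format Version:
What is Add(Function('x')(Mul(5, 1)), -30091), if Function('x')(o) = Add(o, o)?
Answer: -30081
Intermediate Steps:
Function('x')(o) = Mul(2, o)
Add(Function('x')(Mul(5, 1)), -30091) = Add(Mul(2, Mul(5, 1)), -30091) = Add(Mul(2, 5), -30091) = Add(10, -30091) = -30081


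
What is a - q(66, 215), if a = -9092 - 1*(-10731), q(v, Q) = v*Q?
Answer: -12551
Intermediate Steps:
q(v, Q) = Q*v
a = 1639 (a = -9092 + 10731 = 1639)
a - q(66, 215) = 1639 - 215*66 = 1639 - 1*14190 = 1639 - 14190 = -12551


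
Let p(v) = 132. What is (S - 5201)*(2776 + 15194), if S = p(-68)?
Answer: -91089930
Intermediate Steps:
S = 132
(S - 5201)*(2776 + 15194) = (132 - 5201)*(2776 + 15194) = -5069*17970 = -91089930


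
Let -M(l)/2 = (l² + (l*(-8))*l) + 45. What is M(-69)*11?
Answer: 732204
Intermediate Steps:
M(l) = -90 + 14*l² (M(l) = -2*((l² + (l*(-8))*l) + 45) = -2*((l² + (-8*l)*l) + 45) = -2*((l² - 8*l²) + 45) = -2*(-7*l² + 45) = -2*(45 - 7*l²) = -90 + 14*l²)
M(-69)*11 = (-90 + 14*(-69)²)*11 = (-90 + 14*4761)*11 = (-90 + 66654)*11 = 66564*11 = 732204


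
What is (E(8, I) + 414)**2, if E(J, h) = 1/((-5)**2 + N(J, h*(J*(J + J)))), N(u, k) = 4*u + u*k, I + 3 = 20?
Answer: 52280289321121/305026225 ≈ 1.7140e+5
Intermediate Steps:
I = 17 (I = -3 + 20 = 17)
N(u, k) = 4*u + k*u
E(J, h) = 1/(25 + J*(4 + 2*h*J**2)) (E(J, h) = 1/((-5)**2 + J*(4 + h*(J*(J + J)))) = 1/(25 + J*(4 + h*(J*(2*J)))) = 1/(25 + J*(4 + h*(2*J**2))) = 1/(25 + J*(4 + 2*h*J**2)))
(E(8, I) + 414)**2 = (1/(25 + 2*8*(2 + 17*8**2)) + 414)**2 = (1/(25 + 2*8*(2 + 17*64)) + 414)**2 = (1/(25 + 2*8*(2 + 1088)) + 414)**2 = (1/(25 + 2*8*1090) + 414)**2 = (1/(25 + 17440) + 414)**2 = (1/17465 + 414)**2 = (7230511/17465)**2 = 52280289321121/305026225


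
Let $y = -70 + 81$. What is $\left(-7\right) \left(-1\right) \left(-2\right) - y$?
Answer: $-25$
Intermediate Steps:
$y = 11$
$\left(-7\right) \left(-1\right) \left(-2\right) - y = \left(-7\right) \left(-1\right) \left(-2\right) - 11 = 7 \left(-2\right) - 11 = -14 - 11 = -25$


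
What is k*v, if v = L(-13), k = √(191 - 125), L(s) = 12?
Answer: 12*√66 ≈ 97.489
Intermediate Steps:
k = √66 ≈ 8.1240
v = 12
k*v = √66*12 = 12*√66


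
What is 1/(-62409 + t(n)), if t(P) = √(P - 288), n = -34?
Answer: -62409/3894883603 - I*√322/3894883603 ≈ -1.6023e-5 - 4.6072e-9*I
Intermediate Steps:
t(P) = √(-288 + P)
1/(-62409 + t(n)) = 1/(-62409 + √(-288 - 34)) = 1/(-62409 + √(-322)) = 1/(-62409 + I*√322)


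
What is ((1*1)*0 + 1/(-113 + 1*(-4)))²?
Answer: 1/13689 ≈ 7.3051e-5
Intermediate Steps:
((1*1)*0 + 1/(-113 + 1*(-4)))² = (1*0 + 1/(-113 - 4))² = (0 + 1/(-117))² = (0 - 1/117)² = (-1/117)² = 1/13689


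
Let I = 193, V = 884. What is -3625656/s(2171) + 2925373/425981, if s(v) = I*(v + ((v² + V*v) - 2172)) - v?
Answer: 3743084516678237/545277746241781 ≈ 6.8645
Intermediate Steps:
s(v) = -419196 + 193*v² + 170804*v (s(v) = 193*(v + ((v² + 884*v) - 2172)) - v = 193*(v + (-2172 + v² + 884*v)) - v = 193*(-2172 + v² + 885*v) - v = (-419196 + 193*v² + 170805*v) - v = -419196 + 193*v² + 170804*v)
-3625656/s(2171) + 2925373/425981 = -3625656/(-419196 + 193*2171² + 170804*2171) + 2925373/425981 = -3625656/(-419196 + 193*4713241 + 370815484) + 2925373*(1/425981) = -3625656/(-419196 + 909655513 + 370815484) + 2925373/425981 = -3625656/1280051801 + 2925373/425981 = 3743084516678237/545277746241781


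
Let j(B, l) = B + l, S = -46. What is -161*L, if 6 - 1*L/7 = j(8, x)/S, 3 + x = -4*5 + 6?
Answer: -13083/2 ≈ -6541.5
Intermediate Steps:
x = -17 (x = -3 + (-4*5 + 6) = -3 + (-20 + 6) = -3 - 14 = -17)
L = 1869/46 (L = 42 - 7*(8 - 17)/(-46) = 42 - (-63)*(-1)/46 = 42 - 7*9/46 = 42 - 63/46 = 1869/46 ≈ 40.630)
-161*L = -161*1869/46 = -13083/2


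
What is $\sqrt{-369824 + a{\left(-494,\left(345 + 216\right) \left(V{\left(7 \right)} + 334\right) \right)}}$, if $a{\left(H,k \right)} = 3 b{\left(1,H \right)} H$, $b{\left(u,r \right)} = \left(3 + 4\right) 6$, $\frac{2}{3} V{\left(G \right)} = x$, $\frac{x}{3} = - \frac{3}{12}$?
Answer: $2 i \sqrt{108017} \approx 657.32 i$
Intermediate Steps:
$x = - \frac{3}{4}$ ($x = 3 \left(- \frac{3}{12}\right) = 3 \left(\left(-3\right) \frac{1}{12}\right) = 3 \left(- \frac{1}{4}\right) = - \frac{3}{4} \approx -0.75$)
$V{\left(G \right)} = - \frac{9}{8}$ ($V{\left(G \right)} = \frac{3}{2} \left(- \frac{3}{4}\right) = - \frac{9}{8}$)
$b{\left(u,r \right)} = 42$ ($b{\left(u,r \right)} = 7 \cdot 6 = 42$)
$a{\left(H,k \right)} = 126 H$ ($a{\left(H,k \right)} = 3 \cdot 42 H = 126 H$)
$\sqrt{-369824 + a{\left(-494,\left(345 + 216\right) \left(V{\left(7 \right)} + 334\right) \right)}} = \sqrt{-369824 + 126 \left(-494\right)} = \sqrt{-369824 - 62244} = \sqrt{-432068} = 2 i \sqrt{108017}$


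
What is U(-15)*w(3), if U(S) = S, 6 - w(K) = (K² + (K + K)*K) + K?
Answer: 360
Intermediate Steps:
w(K) = 6 - K - 3*K² (w(K) = 6 - ((K² + (K + K)*K) + K) = 6 - ((K² + (2*K)*K) + K) = 6 - ((K² + 2*K²) + K) = 6 - (3*K² + K) = 6 - (K + 3*K²) = 6 + (-K - 3*K²) = 6 - K - 3*K²)
U(-15)*w(3) = -15*(6 - 1*3 - 3*3²) = -15*(6 - 3 - 3*9) = -15*(6 - 3 - 27) = -15*(-24) = 360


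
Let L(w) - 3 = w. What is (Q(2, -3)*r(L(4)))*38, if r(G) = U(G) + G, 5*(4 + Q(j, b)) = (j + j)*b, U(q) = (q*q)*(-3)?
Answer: 34048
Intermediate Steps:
U(q) = -3*q² (U(q) = q²*(-3) = -3*q²)
Q(j, b) = -4 + 2*b*j/5 (Q(j, b) = -4 + ((j + j)*b)/5 = -4 + ((2*j)*b)/5 = -4 + (2*b*j)/5 = -4 + 2*b*j/5)
L(w) = 3 + w
r(G) = G - 3*G² (r(G) = -3*G² + G = G - 3*G²)
(Q(2, -3)*r(L(4)))*38 = ((-4 + (⅖)*(-3)*2)*((3 + 4)*(1 - 3*(3 + 4))))*38 = ((-4 - 12/5)*(7*(1 - 3*7)))*38 = -224*(1 - 21)/5*38 = -224*(-20)/5*38 = -32/5*(-140)*38 = 896*38 = 34048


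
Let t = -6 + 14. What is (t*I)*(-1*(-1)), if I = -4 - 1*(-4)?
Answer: 0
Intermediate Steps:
t = 8
I = 0 (I = -4 + 4 = 0)
(t*I)*(-1*(-1)) = (8*0)*(-1*(-1)) = 0*1 = 0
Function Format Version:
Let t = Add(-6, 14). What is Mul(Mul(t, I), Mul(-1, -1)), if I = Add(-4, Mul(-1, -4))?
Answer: 0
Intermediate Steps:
t = 8
I = 0 (I = Add(-4, 4) = 0)
Mul(Mul(t, I), Mul(-1, -1)) = Mul(Mul(8, 0), Mul(-1, -1)) = Mul(0, 1) = 0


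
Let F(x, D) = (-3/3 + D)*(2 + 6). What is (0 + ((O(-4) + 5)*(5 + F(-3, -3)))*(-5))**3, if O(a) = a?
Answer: 2460375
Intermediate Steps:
F(x, D) = -8 + 8*D (F(x, D) = (-3*1/3 + D)*8 = (-1 + D)*8 = -8 + 8*D)
(0 + ((O(-4) + 5)*(5 + F(-3, -3)))*(-5))**3 = (0 + ((-4 + 5)*(5 + (-8 + 8*(-3))))*(-5))**3 = (0 + (1*(5 + (-8 - 24)))*(-5))**3 = (0 + (1*(5 - 32))*(-5))**3 = (0 + (1*(-27))*(-5))**3 = (0 - 27*(-5))**3 = (0 + 135)**3 = 135**3 = 2460375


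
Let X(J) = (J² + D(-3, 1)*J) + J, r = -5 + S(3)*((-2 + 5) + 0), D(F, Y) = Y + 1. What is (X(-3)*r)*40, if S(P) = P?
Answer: 0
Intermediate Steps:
D(F, Y) = 1 + Y
r = 4 (r = -5 + 3*((-2 + 5) + 0) = -5 + 3*(3 + 0) = -5 + 3*3 = -5 + 9 = 4)
X(J) = J² + 3*J (X(J) = (J² + (1 + 1)*J) + J = (J² + 2*J) + J = J² + 3*J)
(X(-3)*r)*40 = (-3*(3 - 3)*4)*40 = (-3*0*4)*40 = (0*4)*40 = 0*40 = 0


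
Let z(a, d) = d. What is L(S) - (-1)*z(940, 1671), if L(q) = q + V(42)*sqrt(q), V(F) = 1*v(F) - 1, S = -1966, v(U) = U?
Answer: -295 + 41*I*sqrt(1966) ≈ -295.0 + 1817.9*I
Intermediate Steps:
V(F) = -1 + F (V(F) = 1*F - 1 = F - 1 = -1 + F)
L(q) = q + 41*sqrt(q) (L(q) = q + (-1 + 42)*sqrt(q) = q + 41*sqrt(q))
L(S) - (-1)*z(940, 1671) = (-1966 + 41*sqrt(-1966)) - (-1)*1671 = (-1966 + 41*(I*sqrt(1966))) - 1*(-1671) = (-1966 + 41*I*sqrt(1966)) + 1671 = -295 + 41*I*sqrt(1966)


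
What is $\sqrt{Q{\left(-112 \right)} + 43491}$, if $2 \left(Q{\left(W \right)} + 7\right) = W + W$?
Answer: $2 \sqrt{10843} \approx 208.26$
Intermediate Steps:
$Q{\left(W \right)} = -7 + W$ ($Q{\left(W \right)} = -7 + \frac{W + W}{2} = -7 + \frac{2 W}{2} = -7 + W$)
$\sqrt{Q{\left(-112 \right)} + 43491} = \sqrt{\left(-7 - 112\right) + 43491} = \sqrt{-119 + 43491} = \sqrt{43372} = 2 \sqrt{10843}$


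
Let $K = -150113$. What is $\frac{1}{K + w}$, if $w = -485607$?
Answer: $- \frac{1}{635720} \approx -1.573 \cdot 10^{-6}$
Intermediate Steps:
$\frac{1}{K + w} = \frac{1}{-150113 - 485607} = \frac{1}{-635720} = - \frac{1}{635720}$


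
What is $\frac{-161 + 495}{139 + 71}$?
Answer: $\frac{167}{105} \approx 1.5905$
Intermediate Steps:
$\frac{-161 + 495}{139 + 71} = \frac{334}{210} = 334 \cdot \frac{1}{210} = \frac{167}{105}$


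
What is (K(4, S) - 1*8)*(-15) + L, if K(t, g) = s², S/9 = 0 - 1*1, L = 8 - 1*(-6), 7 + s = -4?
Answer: -1681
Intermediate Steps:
s = -11 (s = -7 - 4 = -11)
L = 14 (L = 8 + 6 = 14)
S = -9 (S = 9*(0 - 1*1) = 9*(0 - 1) = 9*(-1) = -9)
K(t, g) = 121 (K(t, g) = (-11)² = 121)
(K(4, S) - 1*8)*(-15) + L = (121 - 1*8)*(-15) + 14 = (121 - 8)*(-15) + 14 = 113*(-15) + 14 = -1695 + 14 = -1681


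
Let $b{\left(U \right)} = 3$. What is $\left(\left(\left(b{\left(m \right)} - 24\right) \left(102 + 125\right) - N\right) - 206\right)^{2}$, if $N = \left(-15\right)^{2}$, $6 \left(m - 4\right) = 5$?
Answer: $27019204$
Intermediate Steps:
$m = \frac{29}{6}$ ($m = 4 + \frac{1}{6} \cdot 5 = 4 + \frac{5}{6} = \frac{29}{6} \approx 4.8333$)
$N = 225$
$\left(\left(\left(b{\left(m \right)} - 24\right) \left(102 + 125\right) - N\right) - 206\right)^{2} = \left(\left(\left(3 - 24\right) \left(102 + 125\right) - 225\right) - 206\right)^{2} = \left(\left(\left(-21\right) 227 - 225\right) - 206\right)^{2} = \left(\left(-4767 - 225\right) - 206\right)^{2} = \left(-4992 - 206\right)^{2} = \left(-5198\right)^{2} = 27019204$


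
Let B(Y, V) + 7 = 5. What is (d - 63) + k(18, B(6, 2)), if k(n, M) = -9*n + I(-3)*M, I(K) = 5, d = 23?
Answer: -212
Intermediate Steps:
B(Y, V) = -2 (B(Y, V) = -7 + 5 = -2)
k(n, M) = -9*n + 5*M
(d - 63) + k(18, B(6, 2)) = (23 - 63) + (-9*18 + 5*(-2)) = -40 + (-162 - 10) = -40 - 172 = -212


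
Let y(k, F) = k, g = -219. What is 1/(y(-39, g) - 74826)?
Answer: -1/74865 ≈ -1.3357e-5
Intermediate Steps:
1/(y(-39, g) - 74826) = 1/(-39 - 74826) = 1/(-74865) = -1/74865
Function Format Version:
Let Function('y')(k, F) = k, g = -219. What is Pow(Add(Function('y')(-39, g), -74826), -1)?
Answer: Rational(-1, 74865) ≈ -1.3357e-5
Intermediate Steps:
Pow(Add(Function('y')(-39, g), -74826), -1) = Pow(Add(-39, -74826), -1) = Pow(-74865, -1) = Rational(-1, 74865)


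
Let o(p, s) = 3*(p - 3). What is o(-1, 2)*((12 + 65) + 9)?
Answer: -1032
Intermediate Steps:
o(p, s) = -9 + 3*p (o(p, s) = 3*(-3 + p) = -9 + 3*p)
o(-1, 2)*((12 + 65) + 9) = (-9 + 3*(-1))*((12 + 65) + 9) = (-9 - 3)*(77 + 9) = -12*86 = -1032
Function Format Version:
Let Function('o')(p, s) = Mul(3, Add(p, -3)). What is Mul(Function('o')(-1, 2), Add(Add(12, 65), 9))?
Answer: -1032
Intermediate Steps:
Function('o')(p, s) = Add(-9, Mul(3, p)) (Function('o')(p, s) = Mul(3, Add(-3, p)) = Add(-9, Mul(3, p)))
Mul(Function('o')(-1, 2), Add(Add(12, 65), 9)) = Mul(Add(-9, Mul(3, -1)), Add(Add(12, 65), 9)) = Mul(Add(-9, -3), Add(77, 9)) = Mul(-12, 86) = -1032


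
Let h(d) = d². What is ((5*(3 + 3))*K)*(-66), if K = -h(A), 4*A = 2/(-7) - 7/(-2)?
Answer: 1002375/784 ≈ 1278.5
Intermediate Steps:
A = 45/56 (A = (2/(-7) - 7/(-2))/4 = (2*(-⅐) - 7*(-½))/4 = (-2/7 + 7/2)/4 = (¼)*(45/14) = 45/56 ≈ 0.80357)
K = -2025/3136 (K = -(45/56)² = -1*2025/3136 = -2025/3136 ≈ -0.64573)
((5*(3 + 3))*K)*(-66) = ((5*(3 + 3))*(-2025/3136))*(-66) = ((5*6)*(-2025/3136))*(-66) = (30*(-2025/3136))*(-66) = -30375/1568*(-66) = 1002375/784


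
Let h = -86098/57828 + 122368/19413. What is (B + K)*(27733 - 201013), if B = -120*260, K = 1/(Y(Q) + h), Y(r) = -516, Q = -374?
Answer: 517084033949845024320/95644074199 ≈ 5.4063e+9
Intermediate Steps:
h = 900812705/187102494 (h = -86098*1/57828 + 122368*(1/19413) = -43049/28914 + 122368/19413 = 900812705/187102494 ≈ 4.8145)
K = -187102494/95644074199 (K = 1/(-516 + 900812705/187102494) = 1/(-95644074199/187102494) = -187102494/95644074199 ≈ -0.0019562)
B = -31200
(B + K)*(27733 - 201013) = (-31200 - 187102494/95644074199)*(27733 - 201013) = -2984095302111294/95644074199*(-173280) = 517084033949845024320/95644074199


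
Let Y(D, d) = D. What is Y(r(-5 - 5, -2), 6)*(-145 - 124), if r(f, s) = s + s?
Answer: 1076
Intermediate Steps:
r(f, s) = 2*s
Y(r(-5 - 5, -2), 6)*(-145 - 124) = (2*(-2))*(-145 - 124) = -4*(-269) = 1076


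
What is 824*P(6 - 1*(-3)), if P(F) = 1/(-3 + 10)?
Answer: 824/7 ≈ 117.71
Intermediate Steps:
P(F) = ⅐ (P(F) = 1/7 = ⅐)
824*P(6 - 1*(-3)) = 824*(⅐) = 824/7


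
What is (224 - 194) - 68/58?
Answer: 836/29 ≈ 28.828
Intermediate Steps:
(224 - 194) - 68/58 = 30 - 68*1/58 = 30 - 34/29 = 836/29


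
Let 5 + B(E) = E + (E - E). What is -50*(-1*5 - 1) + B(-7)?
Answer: 288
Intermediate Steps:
B(E) = -5 + E (B(E) = -5 + (E + (E - E)) = -5 + (E + 0) = -5 + E)
-50*(-1*5 - 1) + B(-7) = -50*(-1*5 - 1) + (-5 - 7) = -50*(-5 - 1) - 12 = -50*(-6) - 12 = 300 - 12 = 288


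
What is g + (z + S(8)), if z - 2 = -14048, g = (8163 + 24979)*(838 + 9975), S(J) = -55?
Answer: 358350345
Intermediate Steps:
g = 358364446 (g = 33142*10813 = 358364446)
z = -14046 (z = 2 - 14048 = -14046)
g + (z + S(8)) = 358364446 + (-14046 - 55) = 358364446 - 14101 = 358350345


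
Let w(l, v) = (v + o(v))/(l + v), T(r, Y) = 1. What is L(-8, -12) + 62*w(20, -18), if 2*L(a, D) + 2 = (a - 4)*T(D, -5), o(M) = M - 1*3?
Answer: -1216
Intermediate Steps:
o(M) = -3 + M (o(M) = M - 3 = -3 + M)
w(l, v) = (-3 + 2*v)/(l + v) (w(l, v) = (v + (-3 + v))/(l + v) = (-3 + 2*v)/(l + v))
L(a, D) = -3 + a/2 (L(a, D) = -1 + ((a - 4)*1)/2 = -1 + ((-4 + a)*1)/2 = -1 + (-4 + a)/2 = -1 + (-2 + a/2) = -3 + a/2)
L(-8, -12) + 62*w(20, -18) = (-3 + (½)*(-8)) + 62*((-3 + 2*(-18))/(20 - 18)) = (-3 - 4) + 62*((-3 - 36)/2) = -7 + 62*((½)*(-39)) = -7 + 62*(-39/2) = -7 - 1209 = -1216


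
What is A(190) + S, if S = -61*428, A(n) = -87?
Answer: -26195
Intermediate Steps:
S = -26108
A(190) + S = -87 - 26108 = -26195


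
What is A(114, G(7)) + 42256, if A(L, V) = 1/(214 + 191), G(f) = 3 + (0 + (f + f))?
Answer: 17113681/405 ≈ 42256.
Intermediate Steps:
G(f) = 3 + 2*f (G(f) = 3 + (0 + 2*f) = 3 + 2*f)
A(L, V) = 1/405
A(114, G(7)) + 42256 = 1/405 + 42256 = 17113681/405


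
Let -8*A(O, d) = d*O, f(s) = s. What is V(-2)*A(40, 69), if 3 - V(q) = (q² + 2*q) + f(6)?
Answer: 1035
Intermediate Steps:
A(O, d) = -O*d/8 (A(O, d) = -d*O/8 = -O*d/8)
V(q) = -3 - q² - 2*q (V(q) = 3 - ((q² + 2*q) + 6) = 3 - (6 + q² + 2*q) = 3 + (-6 - q² - 2*q) = -3 - q² - 2*q)
V(-2)*A(40, 69) = (-3 - 1*(-2)² - 2*(-2))*(-⅛*40*69) = (-3 - 1*4 + 4)*(-345) = (-3 - 4 + 4)*(-345) = -3*(-345) = 1035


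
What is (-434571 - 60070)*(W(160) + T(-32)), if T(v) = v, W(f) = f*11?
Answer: -854739648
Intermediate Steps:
W(f) = 11*f
(-434571 - 60070)*(W(160) + T(-32)) = (-434571 - 60070)*(11*160 - 32) = -494641*(1760 - 32) = -494641*1728 = -854739648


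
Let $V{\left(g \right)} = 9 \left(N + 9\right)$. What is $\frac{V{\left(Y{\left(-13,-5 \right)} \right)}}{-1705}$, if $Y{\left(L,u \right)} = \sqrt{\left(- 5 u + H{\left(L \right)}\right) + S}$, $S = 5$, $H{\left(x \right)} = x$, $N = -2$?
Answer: $- \frac{63}{1705} \approx -0.03695$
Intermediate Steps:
$Y{\left(L,u \right)} = \sqrt{5 + L - 5 u}$ ($Y{\left(L,u \right)} = \sqrt{\left(- 5 u + L\right) + 5} = \sqrt{\left(L - 5 u\right) + 5} = \sqrt{5 + L - 5 u}$)
$V{\left(g \right)} = 63$ ($V{\left(g \right)} = 9 \left(-2 + 9\right) = 9 \cdot 7 = 63$)
$\frac{V{\left(Y{\left(-13,-5 \right)} \right)}}{-1705} = \frac{63}{-1705} = 63 \left(- \frac{1}{1705}\right) = - \frac{63}{1705}$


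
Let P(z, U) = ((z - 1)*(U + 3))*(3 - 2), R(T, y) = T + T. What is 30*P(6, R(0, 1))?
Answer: 450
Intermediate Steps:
R(T, y) = 2*T
P(z, U) = (-1 + z)*(3 + U) (P(z, U) = ((-1 + z)*(3 + U))*1 = (-1 + z)*(3 + U))
30*P(6, R(0, 1)) = 30*(-3 - 2*0 + 3*6 + (2*0)*6) = 30*(-3 - 1*0 + 18 + 0*6) = 30*(-3 + 0 + 18 + 0) = 30*15 = 450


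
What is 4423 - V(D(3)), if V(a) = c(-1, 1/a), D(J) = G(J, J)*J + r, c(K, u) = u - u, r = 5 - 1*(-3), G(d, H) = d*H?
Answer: 4423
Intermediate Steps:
G(d, H) = H*d
r = 8 (r = 5 + 3 = 8)
c(K, u) = 0
D(J) = 8 + J³ (D(J) = (J*J)*J + 8 = J²*J + 8 = J³ + 8 = 8 + J³)
V(a) = 0
4423 - V(D(3)) = 4423 - 1*0 = 4423 + 0 = 4423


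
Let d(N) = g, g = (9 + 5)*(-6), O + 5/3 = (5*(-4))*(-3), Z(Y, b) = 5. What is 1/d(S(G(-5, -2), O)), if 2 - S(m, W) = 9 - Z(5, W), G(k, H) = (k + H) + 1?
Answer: -1/84 ≈ -0.011905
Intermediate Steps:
G(k, H) = 1 + H + k (G(k, H) = (H + k) + 1 = 1 + H + k)
O = 175/3 (O = -5/3 + (5*(-4))*(-3) = -5/3 - 20*(-3) = -5/3 + 60 = 175/3 ≈ 58.333)
g = -84 (g = 14*(-6) = -84)
S(m, W) = -2 (S(m, W) = 2 - (9 - 1*5) = 2 - (9 - 5) = 2 - 1*4 = 2 - 4 = -2)
d(N) = -84
1/d(S(G(-5, -2), O)) = 1/(-84) = -1/84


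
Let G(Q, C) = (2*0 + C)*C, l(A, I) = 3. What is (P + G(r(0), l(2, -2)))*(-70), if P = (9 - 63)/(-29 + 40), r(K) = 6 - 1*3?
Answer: -3150/11 ≈ -286.36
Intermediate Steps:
r(K) = 3 (r(K) = 6 - 3 = 3)
G(Q, C) = C**2 (G(Q, C) = (0 + C)*C = C*C = C**2)
P = -54/11 ≈ -4.9091
(P + G(r(0), l(2, -2)))*(-70) = (-54/11 + 3**2)*(-70) = (-54/11 + 9)*(-70) = (45/11)*(-70) = -3150/11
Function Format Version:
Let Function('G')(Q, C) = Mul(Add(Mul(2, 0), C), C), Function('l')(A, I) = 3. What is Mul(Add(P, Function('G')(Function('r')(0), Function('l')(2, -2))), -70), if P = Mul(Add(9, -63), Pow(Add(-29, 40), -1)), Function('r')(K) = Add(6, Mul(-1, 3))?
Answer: Rational(-3150, 11) ≈ -286.36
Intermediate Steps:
Function('r')(K) = 3 (Function('r')(K) = Add(6, -3) = 3)
Function('G')(Q, C) = Pow(C, 2) (Function('G')(Q, C) = Mul(Add(0, C), C) = Mul(C, C) = Pow(C, 2))
P = Rational(-54, 11) (P = Mul(-54, Pow(11, -1)) = Mul(-54, Rational(1, 11)) = Rational(-54, 11) ≈ -4.9091)
Mul(Add(P, Function('G')(Function('r')(0), Function('l')(2, -2))), -70) = Mul(Add(Rational(-54, 11), Pow(3, 2)), -70) = Mul(Add(Rational(-54, 11), 9), -70) = Mul(Rational(45, 11), -70) = Rational(-3150, 11)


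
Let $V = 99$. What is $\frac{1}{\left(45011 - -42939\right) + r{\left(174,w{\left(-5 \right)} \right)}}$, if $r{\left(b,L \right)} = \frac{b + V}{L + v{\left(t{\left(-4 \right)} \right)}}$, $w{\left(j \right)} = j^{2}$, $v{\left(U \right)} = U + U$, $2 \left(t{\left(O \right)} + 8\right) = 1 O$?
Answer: $\frac{5}{440023} \approx 1.1363 \cdot 10^{-5}$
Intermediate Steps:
$t{\left(O \right)} = -8 + \frac{O}{2}$ ($t{\left(O \right)} = -8 + \frac{1 O}{2} = -8 + \frac{O}{2}$)
$v{\left(U \right)} = 2 U$
$r{\left(b,L \right)} = \frac{99 + b}{-20 + L}$ ($r{\left(b,L \right)} = \frac{b + 99}{L + 2 \left(-8 + \frac{1}{2} \left(-4\right)\right)} = \frac{99 + b}{L + 2 \left(-8 - 2\right)} = \frac{99 + b}{L + 2 \left(-10\right)} = \frac{99 + b}{L - 20} = \frac{99 + b}{-20 + L}$)
$\frac{1}{\left(45011 - -42939\right) + r{\left(174,w{\left(-5 \right)} \right)}} = \frac{1}{\left(45011 - -42939\right) + \frac{99 + 174}{-20 + \left(-5\right)^{2}}} = \frac{1}{\left(45011 + 42939\right) + \frac{1}{-20 + 25} \cdot 273} = \frac{1}{87950 + \frac{1}{5} \cdot 273} = \frac{1}{87950 + \frac{273}{5}} = \frac{1}{\frac{440023}{5}} = \frac{5}{440023}$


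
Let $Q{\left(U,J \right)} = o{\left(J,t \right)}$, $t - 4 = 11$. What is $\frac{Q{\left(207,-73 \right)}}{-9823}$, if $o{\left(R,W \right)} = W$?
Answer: $- \frac{15}{9823} \approx -0.001527$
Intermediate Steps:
$t = 15$ ($t = 4 + 11 = 15$)
$Q{\left(U,J \right)} = 15$
$\frac{Q{\left(207,-73 \right)}}{-9823} = \frac{15}{-9823} = 15 \left(- \frac{1}{9823}\right) = - \frac{15}{9823}$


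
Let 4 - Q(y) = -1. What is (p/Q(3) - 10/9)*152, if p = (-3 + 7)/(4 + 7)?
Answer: -78128/495 ≈ -157.83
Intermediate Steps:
Q(y) = 5 (Q(y) = 4 - 1*(-1) = 4 + 1 = 5)
p = 4/11 ≈ 0.36364
(p/Q(3) - 10/9)*152 = ((4/11)/5 - 10/9)*152 = ((4/11)*(1/5) - 10*1/9)*152 = (4/55 - 10/9)*152 = -514/495*152 = -78128/495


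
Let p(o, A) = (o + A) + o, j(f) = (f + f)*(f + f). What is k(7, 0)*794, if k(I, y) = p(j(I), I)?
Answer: 316806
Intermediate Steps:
j(f) = 4*f² (j(f) = (2*f)*(2*f) = 4*f²)
p(o, A) = A + 2*o (p(o, A) = (A + o) + o = A + 2*o)
k(I, y) = I + 8*I² (k(I, y) = I + 2*(4*I²) = I + 8*I²)
k(7, 0)*794 = (7*(1 + 8*7))*794 = (7*(1 + 56))*794 = (7*57)*794 = 399*794 = 316806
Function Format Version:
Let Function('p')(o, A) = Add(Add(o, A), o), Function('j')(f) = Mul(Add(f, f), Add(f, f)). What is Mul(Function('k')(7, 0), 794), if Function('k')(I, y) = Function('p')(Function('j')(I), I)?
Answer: 316806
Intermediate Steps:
Function('j')(f) = Mul(4, Pow(f, 2)) (Function('j')(f) = Mul(Mul(2, f), Mul(2, f)) = Mul(4, Pow(f, 2)))
Function('p')(o, A) = Add(A, Mul(2, o)) (Function('p')(o, A) = Add(Add(A, o), o) = Add(A, Mul(2, o)))
Function('k')(I, y) = Add(I, Mul(8, Pow(I, 2))) (Function('k')(I, y) = Add(I, Mul(2, Mul(4, Pow(I, 2)))) = Add(I, Mul(8, Pow(I, 2))))
Mul(Function('k')(7, 0), 794) = Mul(Mul(7, Add(1, Mul(8, 7))), 794) = Mul(Mul(7, Add(1, 56)), 794) = Mul(Mul(7, 57), 794) = Mul(399, 794) = 316806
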